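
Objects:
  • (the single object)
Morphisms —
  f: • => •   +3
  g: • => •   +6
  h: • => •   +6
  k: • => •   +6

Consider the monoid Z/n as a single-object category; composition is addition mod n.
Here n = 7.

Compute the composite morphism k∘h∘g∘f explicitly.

Answer: +0

Derivation:
  0 +3≡3 +6≡2 +6≡1 +6≡0  (mod 7)
⟦path⟧: +0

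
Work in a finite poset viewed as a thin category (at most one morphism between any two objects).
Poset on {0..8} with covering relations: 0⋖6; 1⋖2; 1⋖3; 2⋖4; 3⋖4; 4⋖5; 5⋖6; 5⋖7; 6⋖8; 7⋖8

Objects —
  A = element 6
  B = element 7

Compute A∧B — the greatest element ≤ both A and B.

Lower bounds of A=6 and B=7: {1,2,3,4,5}
  1 ≤ 5
  2 ≤ 5
  3 ≤ 5
  4 ≤ 5
  5 ≤ 5
glb = 5

Answer: A∧B = 5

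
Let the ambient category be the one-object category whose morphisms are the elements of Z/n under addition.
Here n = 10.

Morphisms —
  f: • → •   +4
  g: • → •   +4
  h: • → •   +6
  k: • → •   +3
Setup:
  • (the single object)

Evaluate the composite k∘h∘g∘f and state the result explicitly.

Answer: +7

Work:
  0 +4≡4 +4≡8 +6≡4 +3≡7  (mod 10)
composite: +7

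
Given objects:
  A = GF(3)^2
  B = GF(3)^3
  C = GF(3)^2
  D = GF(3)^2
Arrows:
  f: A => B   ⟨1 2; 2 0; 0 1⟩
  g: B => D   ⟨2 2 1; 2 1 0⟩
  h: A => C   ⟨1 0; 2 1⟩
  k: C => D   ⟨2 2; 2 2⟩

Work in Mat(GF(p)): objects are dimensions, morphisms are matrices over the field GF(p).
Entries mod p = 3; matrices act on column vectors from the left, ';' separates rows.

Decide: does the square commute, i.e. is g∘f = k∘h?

Path 1 = f;g:
  e0=⟨1,0⟩ f=>⟨1,2,0⟩ g=>⟨0,1⟩
  e1=⟨0,1⟩ f=>⟨2,0,1⟩ g=>⟨2,1⟩
  composite₁ = ⟨0 2; 1 1⟩
Path 2 = h;k:
  e0=⟨1,0⟩ h=>⟨1,2⟩ k=>⟨0,0⟩
  e1=⟨0,1⟩ h=>⟨0,1⟩ k=>⟨2,2⟩
  composite₂ = ⟨0 2; 0 2⟩
Equal? NO — does not commute

Answer: DOES NOT COMMUTE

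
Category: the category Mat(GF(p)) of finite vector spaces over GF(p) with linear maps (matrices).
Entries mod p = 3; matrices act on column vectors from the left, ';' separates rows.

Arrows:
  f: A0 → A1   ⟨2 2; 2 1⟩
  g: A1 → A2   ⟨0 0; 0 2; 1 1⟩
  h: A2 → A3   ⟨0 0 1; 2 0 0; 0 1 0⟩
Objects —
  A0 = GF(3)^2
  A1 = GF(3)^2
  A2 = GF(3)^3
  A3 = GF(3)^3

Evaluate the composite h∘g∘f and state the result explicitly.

  e0=(1,0) f→(2,2) g→(0,1,1) h→(1,0,1)
  e1=(0,1) f→(2,1) g→(0,2,0) h→(0,0,2)
⟦path⟧: ⟨1 0; 0 0; 1 2⟩

Answer: ⟨1 0; 0 0; 1 2⟩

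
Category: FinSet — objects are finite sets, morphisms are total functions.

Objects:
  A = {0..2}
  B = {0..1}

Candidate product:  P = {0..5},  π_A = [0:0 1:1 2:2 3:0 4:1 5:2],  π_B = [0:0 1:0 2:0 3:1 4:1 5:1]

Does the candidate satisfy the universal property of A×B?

Answer: VALID PRODUCT

Work:
|A|·|B| = 3·2 = 6;  |P| = 6
Check the pairing map k ↦ (π_A(k), π_B(k)):
  0 : (0,0)
  1 : (1,0)
  2 : (2,0)
  3 : (0,1)
  4 : (1,1)
  5 : (2,1)
distinct pairs in image: 6 / 6 needed
  → bijection onto A×B; projections well-typed.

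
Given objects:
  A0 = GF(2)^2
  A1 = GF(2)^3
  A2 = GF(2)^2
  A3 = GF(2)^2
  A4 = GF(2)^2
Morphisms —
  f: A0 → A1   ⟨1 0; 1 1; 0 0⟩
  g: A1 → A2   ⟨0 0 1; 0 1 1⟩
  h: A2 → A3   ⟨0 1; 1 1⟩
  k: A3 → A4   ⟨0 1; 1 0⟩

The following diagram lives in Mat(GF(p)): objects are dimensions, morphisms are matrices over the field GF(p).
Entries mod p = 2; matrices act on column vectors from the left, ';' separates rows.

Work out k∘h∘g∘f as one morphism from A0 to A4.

Answer: ⟨1 1; 1 1⟩

Trace:
  e0=⟨1,0⟩ f→⟨1,1,0⟩ g→⟨0,1⟩ h→⟨1,1⟩ k→⟨1,1⟩
  e1=⟨0,1⟩ f→⟨0,1,0⟩ g→⟨0,1⟩ h→⟨1,1⟩ k→⟨1,1⟩
⟦path⟧: ⟨1 1; 1 1⟩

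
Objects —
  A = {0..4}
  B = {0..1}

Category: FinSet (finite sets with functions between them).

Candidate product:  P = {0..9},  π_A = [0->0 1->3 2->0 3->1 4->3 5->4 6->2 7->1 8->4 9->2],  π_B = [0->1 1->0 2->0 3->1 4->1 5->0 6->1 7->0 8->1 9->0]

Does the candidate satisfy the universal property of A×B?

|A|·|B| = 5·2 = 10;  |P| = 10
Check the pairing map k ↦ (π_A(k), π_B(k)):
  0 -> (0,1)
  1 -> (3,0)
  2 -> (0,0)
  3 -> (1,1)
  4 -> (3,1)
  5 -> (4,0)
  6 -> (2,1)
  7 -> (1,0)
  8 -> (4,1)
  9 -> (2,0)
distinct pairs in image: 10 / 10 needed
  → bijection onto A×B; projections well-typed.

Answer: VALID PRODUCT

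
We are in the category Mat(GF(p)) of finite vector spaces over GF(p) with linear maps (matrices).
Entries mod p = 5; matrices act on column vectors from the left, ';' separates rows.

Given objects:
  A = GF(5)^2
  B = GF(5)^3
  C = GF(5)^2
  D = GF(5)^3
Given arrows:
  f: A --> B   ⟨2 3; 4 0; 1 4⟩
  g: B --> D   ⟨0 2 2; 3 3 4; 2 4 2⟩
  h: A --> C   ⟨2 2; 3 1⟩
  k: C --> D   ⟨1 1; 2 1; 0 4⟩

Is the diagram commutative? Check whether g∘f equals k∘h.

Path 1 = f;g:
  e0=⟨1,0⟩ f-->⟨2,4,1⟩ g-->⟨0,2,2⟩
  e1=⟨0,1⟩ f-->⟨3,0,4⟩ g-->⟨3,0,4⟩
  composite₁ = ⟨0 3; 2 0; 2 4⟩
Path 2 = h;k:
  e0=⟨1,0⟩ h-->⟨2,3⟩ k-->⟨0,2,2⟩
  e1=⟨0,1⟩ h-->⟨2,1⟩ k-->⟨3,0,4⟩
  composite₂ = ⟨0 3; 2 0; 2 4⟩
Equal? YES — commutes

Answer: COMMUTES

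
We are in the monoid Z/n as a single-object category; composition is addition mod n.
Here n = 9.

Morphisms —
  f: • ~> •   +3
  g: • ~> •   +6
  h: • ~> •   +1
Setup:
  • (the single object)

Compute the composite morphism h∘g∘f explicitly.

Answer: +1

Trace:
  0 +3≡3 +6≡0 +1≡1  (mod 9)
⟦path⟧: +1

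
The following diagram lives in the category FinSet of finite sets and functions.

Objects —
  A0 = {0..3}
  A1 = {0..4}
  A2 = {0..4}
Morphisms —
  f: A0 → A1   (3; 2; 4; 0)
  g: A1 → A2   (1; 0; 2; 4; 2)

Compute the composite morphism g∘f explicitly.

Answer: (4; 2; 2; 1)

Work:
  0 f→3 g→4
  1 f→2 g→2
  2 f→4 g→2
  3 f→0 g→1
composite: (4; 2; 2; 1)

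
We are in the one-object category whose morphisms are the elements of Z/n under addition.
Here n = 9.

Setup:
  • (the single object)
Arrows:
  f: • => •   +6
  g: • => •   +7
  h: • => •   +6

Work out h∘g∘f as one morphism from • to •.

Answer: +1

Trace:
  0 +6≡6 +7≡4 +6≡1  (mod 9)
⟦path⟧: +1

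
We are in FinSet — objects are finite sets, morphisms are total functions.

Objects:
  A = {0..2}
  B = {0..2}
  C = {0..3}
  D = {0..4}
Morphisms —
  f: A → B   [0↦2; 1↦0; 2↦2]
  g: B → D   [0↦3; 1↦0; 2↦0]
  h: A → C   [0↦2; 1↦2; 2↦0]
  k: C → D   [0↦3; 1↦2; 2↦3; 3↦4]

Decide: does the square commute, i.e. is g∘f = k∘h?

Answer: DOES NOT COMMUTE

Derivation:
1) trace f;g:
  0 f→2 g→0
  1 f→0 g→3
  2 f→2 g→0
  composite₁ = [0↦0; 1↦3; 2↦0]
2) trace h;k:
  0 h→2 k→3
  1 h→2 k→3
  2 h→0 k→3
  composite₂ = [0↦3; 1↦3; 2↦3]
Equal? differ; not commutative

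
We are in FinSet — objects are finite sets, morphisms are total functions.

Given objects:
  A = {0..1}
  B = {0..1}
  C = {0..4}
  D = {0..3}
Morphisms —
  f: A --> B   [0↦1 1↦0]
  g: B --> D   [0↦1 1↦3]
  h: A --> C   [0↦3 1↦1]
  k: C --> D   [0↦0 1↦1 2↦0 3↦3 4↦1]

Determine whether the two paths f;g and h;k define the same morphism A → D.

Answer: COMMUTES

Derivation:
Along f;g (path 1):
  0 f-->1 g-->3
  1 f-->0 g-->1
  ⟦path⟧₁ = [0↦3 1↦1]
Along h;k (path 2):
  0 h-->3 k-->3
  1 h-->1 k-->1
  ⟦path⟧₂ = [0↦3 1↦1]
Equal? same morphism ✓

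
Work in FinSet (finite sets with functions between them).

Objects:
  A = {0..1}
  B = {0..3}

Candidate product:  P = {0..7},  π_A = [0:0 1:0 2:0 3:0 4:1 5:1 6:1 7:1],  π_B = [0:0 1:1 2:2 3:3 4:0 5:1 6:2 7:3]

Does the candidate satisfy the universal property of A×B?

|A|·|B| = 2·4 = 8;  |P| = 8
Check the pairing map k ↦ (π_A(k), π_B(k)):
  0 : (0,0)
  1 : (0,1)
  2 : (0,2)
  3 : (0,3)
  4 : (1,0)
  5 : (1,1)
  6 : (1,2)
  7 : (1,3)
distinct pairs in image: 8 / 8 needed
  → bijection onto A×B; projections well-typed.

Answer: VALID PRODUCT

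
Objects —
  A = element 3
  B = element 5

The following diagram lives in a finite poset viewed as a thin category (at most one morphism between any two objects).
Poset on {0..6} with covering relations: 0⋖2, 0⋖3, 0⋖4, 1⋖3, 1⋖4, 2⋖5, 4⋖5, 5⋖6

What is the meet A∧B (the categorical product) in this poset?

{x : x<=A ∧ x<=B} = {0,1}  (A=3, B=5)
  maximal lower bounds 0 and 1 are incomparable: neither 0<=1 nor 1<=0
→ no greatest lower bound exists

Answer: NO MEET EXISTS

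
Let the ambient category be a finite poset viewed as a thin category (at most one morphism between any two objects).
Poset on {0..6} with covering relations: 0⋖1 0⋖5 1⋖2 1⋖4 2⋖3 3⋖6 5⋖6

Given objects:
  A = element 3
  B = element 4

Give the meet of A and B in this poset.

{x : x≤A ∧ x≤B} = {0,1}  (A=3, B=4)
  0 ≤ 1
  1 ≤ 1
glb = 1

Answer: A∧B = 1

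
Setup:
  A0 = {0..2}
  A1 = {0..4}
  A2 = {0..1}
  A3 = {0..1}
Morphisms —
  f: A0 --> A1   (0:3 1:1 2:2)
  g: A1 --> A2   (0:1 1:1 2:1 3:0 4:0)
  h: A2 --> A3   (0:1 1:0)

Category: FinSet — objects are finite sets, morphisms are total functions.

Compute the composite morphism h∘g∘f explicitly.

  0 f-->3 g-->0 h-->1
  1 f-->1 g-->1 h-->0
  2 f-->2 g-->1 h-->0
⟦path⟧: (0:1 1:0 2:0)

Answer: (0:1 1:0 2:0)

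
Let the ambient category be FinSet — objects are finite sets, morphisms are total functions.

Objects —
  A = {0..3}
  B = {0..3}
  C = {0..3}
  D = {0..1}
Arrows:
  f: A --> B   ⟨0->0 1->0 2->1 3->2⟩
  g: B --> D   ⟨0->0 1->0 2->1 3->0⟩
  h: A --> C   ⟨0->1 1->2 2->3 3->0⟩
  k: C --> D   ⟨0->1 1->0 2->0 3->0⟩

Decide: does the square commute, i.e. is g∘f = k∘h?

Answer: COMMUTES

Work:
Along f;g (path 1):
  0 f-->0 g-->0
  1 f-->0 g-->0
  2 f-->1 g-->0
  3 f-->2 g-->1
  composite₁ = ⟨0->0 1->0 2->0 3->1⟩
Along h;k (path 2):
  0 h-->1 k-->0
  1 h-->2 k-->0
  2 h-->3 k-->0
  3 h-->0 k-->1
  composite₂ = ⟨0->0 1->0 2->0 3->1⟩
Equal? YES — commutes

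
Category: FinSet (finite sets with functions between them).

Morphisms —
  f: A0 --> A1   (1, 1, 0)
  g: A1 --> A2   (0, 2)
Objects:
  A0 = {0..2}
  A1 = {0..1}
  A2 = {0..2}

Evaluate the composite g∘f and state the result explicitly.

  0 f-->1 g-->2
  1 f-->1 g-->2
  2 f-->0 g-->0
result: (2, 2, 0)

Answer: (2, 2, 0)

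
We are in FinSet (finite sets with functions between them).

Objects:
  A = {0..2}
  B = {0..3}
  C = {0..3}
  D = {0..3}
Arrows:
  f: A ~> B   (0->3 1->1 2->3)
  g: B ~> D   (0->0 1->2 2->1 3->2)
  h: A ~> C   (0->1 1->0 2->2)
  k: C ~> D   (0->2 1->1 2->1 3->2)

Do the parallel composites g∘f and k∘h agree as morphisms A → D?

Answer: DOES NOT COMMUTE

Derivation:
Path 1 = f;g:
  0 f~>3 g~>2
  1 f~>1 g~>2
  2 f~>3 g~>2
  composite₁ = (0->2 1->2 2->2)
Path 2 = h;k:
  0 h~>1 k~>1
  1 h~>0 k~>2
  2 h~>2 k~>1
  composite₂ = (0->1 1->2 2->1)
Equal? NO — does not commute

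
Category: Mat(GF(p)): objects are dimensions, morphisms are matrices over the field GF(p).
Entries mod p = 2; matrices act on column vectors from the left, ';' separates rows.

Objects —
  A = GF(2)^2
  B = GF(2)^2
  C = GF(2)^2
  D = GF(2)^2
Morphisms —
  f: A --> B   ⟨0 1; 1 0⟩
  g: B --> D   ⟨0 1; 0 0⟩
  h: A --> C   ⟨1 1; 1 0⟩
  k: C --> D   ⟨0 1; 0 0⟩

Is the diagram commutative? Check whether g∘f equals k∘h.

1) trace f;g:
  e0=(1,0) f-->(0,1) g-->(1,0)
  e1=(0,1) f-->(1,0) g-->(0,0)
  ⟦path⟧₁ = ⟨1 0; 0 0⟩
2) trace h;k:
  e0=(1,0) h-->(1,1) k-->(1,0)
  e1=(0,1) h-->(1,0) k-->(0,0)
  ⟦path⟧₂ = ⟨1 0; 0 0⟩
Equal? YES — commutes

Answer: COMMUTES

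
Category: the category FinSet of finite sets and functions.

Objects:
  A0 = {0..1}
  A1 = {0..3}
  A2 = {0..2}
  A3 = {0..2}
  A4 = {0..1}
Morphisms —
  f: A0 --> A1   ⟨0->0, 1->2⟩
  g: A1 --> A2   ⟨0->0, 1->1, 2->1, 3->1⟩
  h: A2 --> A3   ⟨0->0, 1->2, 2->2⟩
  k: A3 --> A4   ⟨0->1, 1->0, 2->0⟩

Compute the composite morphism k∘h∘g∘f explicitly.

Answer: ⟨0->1, 1->0⟩

Trace:
  0 f-->0 g-->0 h-->0 k-->1
  1 f-->2 g-->1 h-->2 k-->0
result: ⟨0->1, 1->0⟩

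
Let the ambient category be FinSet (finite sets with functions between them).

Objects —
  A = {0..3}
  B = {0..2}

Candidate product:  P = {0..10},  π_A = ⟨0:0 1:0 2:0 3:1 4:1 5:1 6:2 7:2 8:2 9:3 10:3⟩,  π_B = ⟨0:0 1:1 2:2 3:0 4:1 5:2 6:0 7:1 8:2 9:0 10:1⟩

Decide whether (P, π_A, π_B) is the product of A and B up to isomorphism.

Answer: NOT A VALID PRODUCT — |P|=11 ≠ |A|·|B|=12

Trace:
|A|·|B| = 4·3 = 12;  |P| = 11
  → cardinalities differ; no bijection possible.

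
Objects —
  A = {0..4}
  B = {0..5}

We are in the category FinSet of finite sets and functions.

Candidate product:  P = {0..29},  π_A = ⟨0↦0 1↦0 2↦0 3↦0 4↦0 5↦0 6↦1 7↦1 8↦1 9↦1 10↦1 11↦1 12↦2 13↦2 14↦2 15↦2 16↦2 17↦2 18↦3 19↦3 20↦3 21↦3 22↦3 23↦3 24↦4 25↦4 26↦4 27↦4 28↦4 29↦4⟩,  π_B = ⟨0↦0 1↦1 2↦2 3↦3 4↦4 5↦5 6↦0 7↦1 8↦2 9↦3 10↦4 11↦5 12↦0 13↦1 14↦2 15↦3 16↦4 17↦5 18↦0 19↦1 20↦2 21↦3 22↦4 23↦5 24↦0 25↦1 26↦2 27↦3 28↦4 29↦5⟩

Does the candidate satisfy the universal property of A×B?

|A|·|B| = 5·6 = 30;  |P| = 30
Check the pairing map k ↦ (π_A(k), π_B(k)):
  0 ↦ (0,0)
  1 ↦ (0,1)
  2 ↦ (0,2)
  3 ↦ (0,3)
  4 ↦ (0,4)
  5 ↦ (0,5)
  6 ↦ (1,0)
  7 ↦ (1,1)
  8 ↦ (1,2)
  9 ↦ (1,3)
  10 ↦ (1,4)
  11 ↦ (1,5)
  12 ↦ (2,0)
  13 ↦ (2,1)
  14 ↦ (2,2)
  15 ↦ (2,3)
  16 ↦ (2,4)
  17 ↦ (2,5)
  18 ↦ (3,0)
  19 ↦ (3,1)
  20 ↦ (3,2)
  21 ↦ (3,3)
  22 ↦ (3,4)
  23 ↦ (3,5)
  24 ↦ (4,0)
  25 ↦ (4,1)
  26 ↦ (4,2)
  27 ↦ (4,3)
  28 ↦ (4,4)
  29 ↦ (4,5)
distinct pairs in image: 30 / 30 needed
  → bijection onto A×B; projections well-typed.

Answer: VALID PRODUCT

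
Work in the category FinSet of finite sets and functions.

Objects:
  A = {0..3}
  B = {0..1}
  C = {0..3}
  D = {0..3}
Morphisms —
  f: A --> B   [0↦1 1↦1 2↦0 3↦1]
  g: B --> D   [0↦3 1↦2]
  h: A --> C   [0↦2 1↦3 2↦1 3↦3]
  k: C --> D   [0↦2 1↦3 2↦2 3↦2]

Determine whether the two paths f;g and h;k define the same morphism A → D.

Along f;g (path 1):
  0 f-->1 g-->2
  1 f-->1 g-->2
  2 f-->0 g-->3
  3 f-->1 g-->2
  composite₁ = [0↦2 1↦2 2↦3 3↦2]
Along h;k (path 2):
  0 h-->2 k-->2
  1 h-->3 k-->2
  2 h-->1 k-->3
  3 h-->3 k-->2
  composite₂ = [0↦2 1↦2 2↦3 3↦2]
Equal? YES — commutes

Answer: COMMUTES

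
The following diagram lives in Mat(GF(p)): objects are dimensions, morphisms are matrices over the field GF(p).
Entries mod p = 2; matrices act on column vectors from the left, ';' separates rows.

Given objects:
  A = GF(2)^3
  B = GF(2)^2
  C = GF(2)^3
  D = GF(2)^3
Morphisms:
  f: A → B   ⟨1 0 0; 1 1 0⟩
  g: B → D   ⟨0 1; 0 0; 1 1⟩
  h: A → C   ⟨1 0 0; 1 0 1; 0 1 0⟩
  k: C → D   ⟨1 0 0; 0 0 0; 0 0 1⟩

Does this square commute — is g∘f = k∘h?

Path 1 = f;g:
  e0=⟨1,0,0⟩ f→⟨1,1⟩ g→⟨1,0,0⟩
  e1=⟨0,1,0⟩ f→⟨0,1⟩ g→⟨1,0,1⟩
  e2=⟨0,0,1⟩ f→⟨0,0⟩ g→⟨0,0,0⟩
  result₁ = ⟨1 1 0; 0 0 0; 0 1 0⟩
Path 2 = h;k:
  e0=⟨1,0,0⟩ h→⟨1,1,0⟩ k→⟨1,0,0⟩
  e1=⟨0,1,0⟩ h→⟨0,0,1⟩ k→⟨0,0,1⟩
  e2=⟨0,0,1⟩ h→⟨0,1,0⟩ k→⟨0,0,0⟩
  result₂ = ⟨1 0 0; 0 0 0; 0 1 0⟩
Equal? differ; not commutative

Answer: DOES NOT COMMUTE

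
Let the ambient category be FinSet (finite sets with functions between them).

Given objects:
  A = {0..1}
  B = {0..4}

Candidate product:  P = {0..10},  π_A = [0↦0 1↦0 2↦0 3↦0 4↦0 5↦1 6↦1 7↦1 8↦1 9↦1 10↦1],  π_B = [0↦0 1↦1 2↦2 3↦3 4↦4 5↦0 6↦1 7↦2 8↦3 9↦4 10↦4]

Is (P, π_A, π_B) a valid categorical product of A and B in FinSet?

Answer: NOT A VALID PRODUCT — |P|=11 ≠ |A|·|B|=10

Work:
|A|·|B| = 2·5 = 10;  |P| = 11
  → cardinalities differ; no bijection possible.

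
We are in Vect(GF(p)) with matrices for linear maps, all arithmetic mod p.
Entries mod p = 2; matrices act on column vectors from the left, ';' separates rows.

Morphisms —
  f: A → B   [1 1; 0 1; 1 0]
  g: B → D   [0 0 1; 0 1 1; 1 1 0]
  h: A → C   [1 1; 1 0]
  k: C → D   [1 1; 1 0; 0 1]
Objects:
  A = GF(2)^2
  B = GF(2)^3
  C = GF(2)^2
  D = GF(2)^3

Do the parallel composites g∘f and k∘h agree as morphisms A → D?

Path 1 = f;g:
  e0=(1,0) f→(1,0,1) g→(1,1,1)
  e1=(0,1) f→(1,1,0) g→(0,1,0)
  composite₁ = [1 0; 1 1; 1 0]
Path 2 = h;k:
  e0=(1,0) h→(1,1) k→(0,1,1)
  e1=(0,1) h→(1,0) k→(1,1,0)
  composite₂ = [0 1; 1 1; 1 0]
Equal? NO — does not commute

Answer: DOES NOT COMMUTE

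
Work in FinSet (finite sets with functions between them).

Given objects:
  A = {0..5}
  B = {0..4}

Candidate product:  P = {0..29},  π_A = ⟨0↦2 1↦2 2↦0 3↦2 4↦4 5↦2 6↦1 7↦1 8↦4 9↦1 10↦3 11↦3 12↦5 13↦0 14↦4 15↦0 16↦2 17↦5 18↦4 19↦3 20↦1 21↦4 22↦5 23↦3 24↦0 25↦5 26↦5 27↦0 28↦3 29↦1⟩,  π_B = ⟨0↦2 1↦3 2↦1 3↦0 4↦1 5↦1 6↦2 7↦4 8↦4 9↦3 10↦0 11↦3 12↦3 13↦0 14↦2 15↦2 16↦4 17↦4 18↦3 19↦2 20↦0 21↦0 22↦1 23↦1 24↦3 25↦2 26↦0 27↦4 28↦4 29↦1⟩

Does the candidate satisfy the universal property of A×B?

|A|·|B| = 6·5 = 30;  |P| = 30
Check the pairing map k ↦ (π_A(k), π_B(k)):
  0 ↦ (2,2)
  1 ↦ (2,3)
  2 ↦ (0,1)
  3 ↦ (2,0)
  4 ↦ (4,1)
  5 ↦ (2,1)
  6 ↦ (1,2)
  7 ↦ (1,4)
  8 ↦ (4,4)
  9 ↦ (1,3)
  10 ↦ (3,0)
  11 ↦ (3,3)
  12 ↦ (5,3)
  13 ↦ (0,0)
  14 ↦ (4,2)
  15 ↦ (0,2)
  16 ↦ (2,4)
  17 ↦ (5,4)
  18 ↦ (4,3)
  19 ↦ (3,2)
  20 ↦ (1,0)
  21 ↦ (4,0)
  22 ↦ (5,1)
  23 ↦ (3,1)
  24 ↦ (0,3)
  25 ↦ (5,2)
  26 ↦ (5,0)
  27 ↦ (0,4)
  28 ↦ (3,4)
  29 ↦ (1,1)
distinct pairs in image: 30 / 30 needed
  → bijection onto A×B; projections well-typed.

Answer: VALID PRODUCT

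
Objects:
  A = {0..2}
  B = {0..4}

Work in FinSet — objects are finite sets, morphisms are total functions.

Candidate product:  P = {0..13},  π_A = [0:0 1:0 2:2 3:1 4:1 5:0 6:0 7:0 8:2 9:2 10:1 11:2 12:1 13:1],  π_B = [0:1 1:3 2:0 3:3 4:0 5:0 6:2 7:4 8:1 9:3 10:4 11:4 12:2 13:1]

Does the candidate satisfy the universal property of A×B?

Answer: NOT A VALID PRODUCT — |P|=14 ≠ |A|·|B|=15

Derivation:
|A|·|B| = 3·5 = 15;  |P| = 14
  → cardinalities differ; no bijection possible.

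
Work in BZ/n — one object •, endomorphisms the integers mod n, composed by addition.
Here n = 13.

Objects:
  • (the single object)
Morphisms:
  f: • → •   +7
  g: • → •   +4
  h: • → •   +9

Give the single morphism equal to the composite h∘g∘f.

Answer: +7

Derivation:
  0 +7≡7 +4≡11 +9≡7  (mod 13)
result: +7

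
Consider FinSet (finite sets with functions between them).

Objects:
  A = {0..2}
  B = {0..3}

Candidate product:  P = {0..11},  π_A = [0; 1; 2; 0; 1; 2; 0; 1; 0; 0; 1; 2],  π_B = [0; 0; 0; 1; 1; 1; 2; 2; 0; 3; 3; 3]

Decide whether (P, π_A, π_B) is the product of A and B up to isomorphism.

Answer: NOT A VALID PRODUCT — duplicate pair at indices 0,8

Work:
|A|·|B| = 3·4 = 12;  |P| = 12
Check the pairing map k ↦ (π_A(k), π_B(k)):
  0 -> (0,0)
  1 -> (1,0)
  2 -> (2,0)
  3 -> (0,1)
  4 -> (1,1)
  5 -> (2,1)
  6 -> (0,2)
  7 -> (1,2)
  8 -> (0,0)  ✗ repeats pair of k=0
  9 -> (0,3)
  10 -> (1,3)
  11 -> (2,3)
distinct pairs in image: 11 / 12 needed
  → (0,0) hit at k=0 and k=8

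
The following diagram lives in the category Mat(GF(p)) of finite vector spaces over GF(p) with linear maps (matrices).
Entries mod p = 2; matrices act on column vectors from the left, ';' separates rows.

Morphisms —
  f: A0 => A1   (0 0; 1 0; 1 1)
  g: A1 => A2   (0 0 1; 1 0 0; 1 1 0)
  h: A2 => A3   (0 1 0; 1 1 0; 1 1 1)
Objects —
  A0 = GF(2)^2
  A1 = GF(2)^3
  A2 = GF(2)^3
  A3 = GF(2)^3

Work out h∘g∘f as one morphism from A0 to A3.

  e0=[1,0] f=>[0,1,1] g=>[1,0,1] h=>[0,1,0]
  e1=[0,1] f=>[0,0,1] g=>[1,0,0] h=>[0,1,1]
composite: (0 0; 1 1; 0 1)

Answer: (0 0; 1 1; 0 1)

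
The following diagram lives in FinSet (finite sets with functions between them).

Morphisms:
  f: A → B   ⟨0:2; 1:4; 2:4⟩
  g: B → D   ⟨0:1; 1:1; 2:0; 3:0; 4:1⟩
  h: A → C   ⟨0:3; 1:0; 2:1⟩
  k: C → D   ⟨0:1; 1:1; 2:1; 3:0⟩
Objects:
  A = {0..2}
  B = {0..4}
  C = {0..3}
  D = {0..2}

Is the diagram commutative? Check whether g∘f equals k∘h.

Answer: COMMUTES

Derivation:
1) trace f;g:
  0 f→2 g→0
  1 f→4 g→1
  2 f→4 g→1
  composite₁ = ⟨0:0; 1:1; 2:1⟩
2) trace h;k:
  0 h→3 k→0
  1 h→0 k→1
  2 h→1 k→1
  composite₂ = ⟨0:0; 1:1; 2:1⟩
Equal? equal; square commutes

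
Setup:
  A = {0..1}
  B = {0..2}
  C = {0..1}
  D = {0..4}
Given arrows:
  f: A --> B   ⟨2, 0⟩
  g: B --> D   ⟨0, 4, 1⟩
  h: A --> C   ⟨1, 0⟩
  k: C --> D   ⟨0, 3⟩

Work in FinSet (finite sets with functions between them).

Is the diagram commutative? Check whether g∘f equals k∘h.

1) trace f;g:
  0 f-->2 g-->1
  1 f-->0 g-->0
  ⟦path⟧₁ = ⟨1, 0⟩
2) trace h;k:
  0 h-->1 k-->3
  1 h-->0 k-->0
  ⟦path⟧₂ = ⟨3, 0⟩
Equal? NO — does not commute

Answer: DOES NOT COMMUTE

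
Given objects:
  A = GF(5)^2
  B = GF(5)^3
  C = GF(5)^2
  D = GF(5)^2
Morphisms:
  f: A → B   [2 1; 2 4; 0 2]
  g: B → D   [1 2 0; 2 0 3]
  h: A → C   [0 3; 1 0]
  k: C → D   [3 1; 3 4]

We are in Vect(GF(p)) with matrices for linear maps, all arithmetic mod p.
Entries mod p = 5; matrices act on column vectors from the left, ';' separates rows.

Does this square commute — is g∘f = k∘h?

Answer: DOES NOT COMMUTE

Work:
Along f;g (path 1):
  e0=(1,0) f→(2,2,0) g→(1,4)
  e1=(0,1) f→(1,4,2) g→(4,3)
  ⟦path⟧₁ = [1 4; 4 3]
Along h;k (path 2):
  e0=(1,0) h→(0,1) k→(1,4)
  e1=(0,1) h→(3,0) k→(4,4)
  ⟦path⟧₂ = [1 4; 4 4]
Equal? differ; not commutative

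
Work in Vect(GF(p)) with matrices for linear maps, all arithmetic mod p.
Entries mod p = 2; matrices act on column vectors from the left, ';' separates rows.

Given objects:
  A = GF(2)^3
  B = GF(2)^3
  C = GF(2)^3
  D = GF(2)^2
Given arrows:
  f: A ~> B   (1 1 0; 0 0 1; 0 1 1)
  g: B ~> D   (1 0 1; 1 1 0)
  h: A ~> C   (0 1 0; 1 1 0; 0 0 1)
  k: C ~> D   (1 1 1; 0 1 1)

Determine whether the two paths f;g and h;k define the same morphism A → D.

Along f;g (path 1):
  e0=[1,0,0] f~>[1,0,0] g~>[1,1]
  e1=[0,1,0] f~>[1,0,1] g~>[0,1]
  e2=[0,0,1] f~>[0,1,1] g~>[1,1]
  composite₁ = (1 0 1; 1 1 1)
Along h;k (path 2):
  e0=[1,0,0] h~>[0,1,0] k~>[1,1]
  e1=[0,1,0] h~>[1,1,0] k~>[0,1]
  e2=[0,0,1] h~>[0,0,1] k~>[1,1]
  composite₂ = (1 0 1; 1 1 1)
Equal? equal; square commutes

Answer: COMMUTES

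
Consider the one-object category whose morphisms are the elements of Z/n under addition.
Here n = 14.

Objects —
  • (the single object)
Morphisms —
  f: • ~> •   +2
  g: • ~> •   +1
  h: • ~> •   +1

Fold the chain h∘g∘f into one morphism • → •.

  0 +2≡2 +1≡3 +1≡4  (mod 14)
result: +4

Answer: +4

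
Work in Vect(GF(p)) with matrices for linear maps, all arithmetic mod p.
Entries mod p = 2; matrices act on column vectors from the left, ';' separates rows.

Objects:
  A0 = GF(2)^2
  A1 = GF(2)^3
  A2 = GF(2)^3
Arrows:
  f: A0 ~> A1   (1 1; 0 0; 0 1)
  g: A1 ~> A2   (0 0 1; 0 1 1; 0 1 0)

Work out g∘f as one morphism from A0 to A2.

Answer: (0 1; 0 1; 0 0)

Derivation:
  e0=[1,0] f~>[1,0,0] g~>[0,0,0]
  e1=[0,1] f~>[1,0,1] g~>[1,1,0]
⟦path⟧: (0 1; 0 1; 0 0)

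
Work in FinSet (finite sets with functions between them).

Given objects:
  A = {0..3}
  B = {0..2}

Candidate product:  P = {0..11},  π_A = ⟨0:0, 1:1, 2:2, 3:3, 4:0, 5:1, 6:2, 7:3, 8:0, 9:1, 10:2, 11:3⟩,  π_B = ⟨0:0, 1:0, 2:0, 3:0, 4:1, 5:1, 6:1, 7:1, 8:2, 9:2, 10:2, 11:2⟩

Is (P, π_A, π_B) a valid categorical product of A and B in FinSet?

|A|·|B| = 4·3 = 12;  |P| = 12
Check the pairing map k ↦ (π_A(k), π_B(k)):
  0 : (0,0)
  1 : (1,0)
  2 : (2,0)
  3 : (3,0)
  4 : (0,1)
  5 : (1,1)
  6 : (2,1)
  7 : (3,1)
  8 : (0,2)
  9 : (1,2)
  10 : (2,2)
  11 : (3,2)
distinct pairs in image: 12 / 12 needed
  → bijection onto A×B; projections well-typed.

Answer: VALID PRODUCT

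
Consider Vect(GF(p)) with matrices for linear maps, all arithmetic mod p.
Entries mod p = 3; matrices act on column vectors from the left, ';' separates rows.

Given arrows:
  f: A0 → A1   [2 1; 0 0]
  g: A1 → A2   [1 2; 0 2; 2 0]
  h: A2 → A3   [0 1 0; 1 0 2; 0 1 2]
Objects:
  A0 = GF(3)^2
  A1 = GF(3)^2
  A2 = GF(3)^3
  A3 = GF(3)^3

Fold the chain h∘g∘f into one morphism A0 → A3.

  e0=⟨1,0⟩ f→⟨2,0⟩ g→⟨2,0,1⟩ h→⟨0,1,2⟩
  e1=⟨0,1⟩ f→⟨1,0⟩ g→⟨1,0,2⟩ h→⟨0,2,1⟩
composite: [0 0; 1 2; 2 1]

Answer: [0 0; 1 2; 2 1]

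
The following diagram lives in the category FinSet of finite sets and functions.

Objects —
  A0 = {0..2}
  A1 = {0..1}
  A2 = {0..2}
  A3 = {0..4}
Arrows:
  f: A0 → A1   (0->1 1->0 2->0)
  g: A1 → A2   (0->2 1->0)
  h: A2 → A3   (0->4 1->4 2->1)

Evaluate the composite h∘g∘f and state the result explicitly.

Answer: (0->4 1->1 2->1)

Derivation:
  0 f→1 g→0 h→4
  1 f→0 g→2 h→1
  2 f→0 g→2 h→1
⟦path⟧: (0->4 1->1 2->1)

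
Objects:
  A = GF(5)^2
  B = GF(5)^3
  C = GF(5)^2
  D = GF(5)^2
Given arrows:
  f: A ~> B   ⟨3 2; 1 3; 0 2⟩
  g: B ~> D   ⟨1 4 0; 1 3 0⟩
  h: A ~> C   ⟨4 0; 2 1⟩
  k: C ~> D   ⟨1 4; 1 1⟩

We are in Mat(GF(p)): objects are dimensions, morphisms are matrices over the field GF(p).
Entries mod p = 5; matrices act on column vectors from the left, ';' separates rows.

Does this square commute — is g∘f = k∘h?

1) trace f;g:
  e0=(1,0) f~>(3,1,0) g~>(2,1)
  e1=(0,1) f~>(2,3,2) g~>(4,1)
  ⟦path⟧₁ = ⟨2 4; 1 1⟩
2) trace h;k:
  e0=(1,0) h~>(4,2) k~>(2,1)
  e1=(0,1) h~>(0,1) k~>(4,1)
  ⟦path⟧₂ = ⟨2 4; 1 1⟩
Equal? YES — commutes

Answer: COMMUTES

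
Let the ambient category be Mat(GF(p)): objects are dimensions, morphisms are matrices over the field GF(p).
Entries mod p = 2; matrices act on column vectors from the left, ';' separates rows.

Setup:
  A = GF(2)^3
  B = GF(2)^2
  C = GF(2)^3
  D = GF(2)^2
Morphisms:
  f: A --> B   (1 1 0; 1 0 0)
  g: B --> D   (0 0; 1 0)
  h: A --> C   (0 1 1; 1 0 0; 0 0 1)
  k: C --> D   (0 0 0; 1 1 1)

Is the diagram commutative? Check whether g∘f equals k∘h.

Answer: COMMUTES

Work:
Along f;g (path 1):
  e0=⟨1,0,0⟩ f-->⟨1,1⟩ g-->⟨0,1⟩
  e1=⟨0,1,0⟩ f-->⟨1,0⟩ g-->⟨0,1⟩
  e2=⟨0,0,1⟩ f-->⟨0,0⟩ g-->⟨0,0⟩
  composite₁ = (0 0 0; 1 1 0)
Along h;k (path 2):
  e0=⟨1,0,0⟩ h-->⟨0,1,0⟩ k-->⟨0,1⟩
  e1=⟨0,1,0⟩ h-->⟨1,0,0⟩ k-->⟨0,1⟩
  e2=⟨0,0,1⟩ h-->⟨1,0,1⟩ k-->⟨0,0⟩
  composite₂ = (0 0 0; 1 1 0)
Equal? YES — commutes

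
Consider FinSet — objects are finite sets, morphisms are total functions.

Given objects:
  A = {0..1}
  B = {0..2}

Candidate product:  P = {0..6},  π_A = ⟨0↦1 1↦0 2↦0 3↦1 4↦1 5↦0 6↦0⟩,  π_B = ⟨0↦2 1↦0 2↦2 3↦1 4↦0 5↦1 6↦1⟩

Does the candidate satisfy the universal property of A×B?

Answer: NOT A VALID PRODUCT — |P|=7 ≠ |A|·|B|=6

Derivation:
|A|·|B| = 2·3 = 6;  |P| = 7
  → cardinalities differ; no bijection possible.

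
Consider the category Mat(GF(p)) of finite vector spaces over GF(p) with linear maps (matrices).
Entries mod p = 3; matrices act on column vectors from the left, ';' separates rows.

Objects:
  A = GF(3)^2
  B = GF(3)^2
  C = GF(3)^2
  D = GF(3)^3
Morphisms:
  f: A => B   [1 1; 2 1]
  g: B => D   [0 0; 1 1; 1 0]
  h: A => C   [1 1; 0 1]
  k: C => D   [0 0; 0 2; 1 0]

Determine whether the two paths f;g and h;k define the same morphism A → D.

Answer: COMMUTES

Trace:
Path 1 = f;g:
  e0=(1,0) f=>(1,2) g=>(0,0,1)
  e1=(0,1) f=>(1,1) g=>(0,2,1)
  composite₁ = [0 0; 0 2; 1 1]
Path 2 = h;k:
  e0=(1,0) h=>(1,0) k=>(0,0,1)
  e1=(0,1) h=>(1,1) k=>(0,2,1)
  composite₂ = [0 0; 0 2; 1 1]
Equal? same morphism ✓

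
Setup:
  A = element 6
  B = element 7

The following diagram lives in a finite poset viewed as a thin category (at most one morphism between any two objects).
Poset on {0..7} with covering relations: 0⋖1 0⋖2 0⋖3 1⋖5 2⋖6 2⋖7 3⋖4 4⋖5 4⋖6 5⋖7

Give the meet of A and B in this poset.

Answer: NO MEET EXISTS

Trace:
{x : x<=A ∧ x<=B} = {0,2,3,4}  (A=6, B=7)
  maximal lower bounds 2 and 4 are incomparable: neither 2<=4 nor 4<=2
→ no greatest lower bound exists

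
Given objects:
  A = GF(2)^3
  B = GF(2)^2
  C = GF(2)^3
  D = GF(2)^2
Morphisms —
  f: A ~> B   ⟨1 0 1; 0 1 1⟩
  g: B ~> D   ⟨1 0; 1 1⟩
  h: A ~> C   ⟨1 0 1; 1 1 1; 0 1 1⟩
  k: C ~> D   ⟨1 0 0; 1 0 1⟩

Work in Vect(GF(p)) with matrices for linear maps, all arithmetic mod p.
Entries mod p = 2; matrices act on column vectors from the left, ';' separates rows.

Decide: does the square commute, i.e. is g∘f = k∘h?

Answer: COMMUTES

Work:
1) trace f;g:
  e0=(1,0,0) f~>(1,0) g~>(1,1)
  e1=(0,1,0) f~>(0,1) g~>(0,1)
  e2=(0,0,1) f~>(1,1) g~>(1,0)
  result₁ = ⟨1 0 1; 1 1 0⟩
2) trace h;k:
  e0=(1,0,0) h~>(1,1,0) k~>(1,1)
  e1=(0,1,0) h~>(0,1,1) k~>(0,1)
  e2=(0,0,1) h~>(1,1,1) k~>(1,0)
  result₂ = ⟨1 0 1; 1 1 0⟩
Equal? YES — commutes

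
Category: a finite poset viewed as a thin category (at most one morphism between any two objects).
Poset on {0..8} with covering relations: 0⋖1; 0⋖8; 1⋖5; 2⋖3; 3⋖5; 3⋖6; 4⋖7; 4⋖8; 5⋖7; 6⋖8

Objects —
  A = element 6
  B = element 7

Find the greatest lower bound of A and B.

Answer: A∧B = 3

Trace:
Common predecessors of 6,7: {2,3}
  2 ⊑ 3
  3 ⊑ 3
glb = 3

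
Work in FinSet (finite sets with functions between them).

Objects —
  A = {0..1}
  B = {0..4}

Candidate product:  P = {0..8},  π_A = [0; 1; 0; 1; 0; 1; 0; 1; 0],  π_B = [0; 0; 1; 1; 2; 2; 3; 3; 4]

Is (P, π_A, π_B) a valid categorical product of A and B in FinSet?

Answer: NOT A VALID PRODUCT — |P|=9 ≠ |A|·|B|=10

Derivation:
|A|·|B| = 2·5 = 10;  |P| = 9
  → cardinalities differ; no bijection possible.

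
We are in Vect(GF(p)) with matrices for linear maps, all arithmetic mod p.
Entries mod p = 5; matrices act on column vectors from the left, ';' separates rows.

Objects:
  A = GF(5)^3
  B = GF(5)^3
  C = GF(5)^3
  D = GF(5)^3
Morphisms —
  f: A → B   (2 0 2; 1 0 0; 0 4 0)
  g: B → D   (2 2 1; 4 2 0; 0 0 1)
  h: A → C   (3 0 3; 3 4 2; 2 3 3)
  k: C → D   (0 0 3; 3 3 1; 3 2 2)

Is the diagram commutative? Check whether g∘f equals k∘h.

Along f;g (path 1):
  e0=[1,0,0] f→[2,1,0] g→[1,0,0]
  e1=[0,1,0] f→[0,0,4] g→[4,0,4]
  e2=[0,0,1] f→[2,0,0] g→[4,3,0]
  composite₁ = (1 4 4; 0 0 3; 0 4 0)
Along h;k (path 2):
  e0=[1,0,0] h→[3,3,2] k→[1,0,4]
  e1=[0,1,0] h→[0,4,3] k→[4,0,4]
  e2=[0,0,1] h→[3,2,3] k→[4,3,4]
  composite₂ = (1 4 4; 0 0 3; 4 4 4)
Equal? NO — does not commute

Answer: DOES NOT COMMUTE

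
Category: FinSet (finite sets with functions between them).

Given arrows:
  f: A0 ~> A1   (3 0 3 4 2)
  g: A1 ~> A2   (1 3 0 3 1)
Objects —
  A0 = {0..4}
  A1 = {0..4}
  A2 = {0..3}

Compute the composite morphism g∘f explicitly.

  0 f~>3 g~>3
  1 f~>0 g~>1
  2 f~>3 g~>3
  3 f~>4 g~>1
  4 f~>2 g~>0
⟦path⟧: (3 1 3 1 0)

Answer: (3 1 3 1 0)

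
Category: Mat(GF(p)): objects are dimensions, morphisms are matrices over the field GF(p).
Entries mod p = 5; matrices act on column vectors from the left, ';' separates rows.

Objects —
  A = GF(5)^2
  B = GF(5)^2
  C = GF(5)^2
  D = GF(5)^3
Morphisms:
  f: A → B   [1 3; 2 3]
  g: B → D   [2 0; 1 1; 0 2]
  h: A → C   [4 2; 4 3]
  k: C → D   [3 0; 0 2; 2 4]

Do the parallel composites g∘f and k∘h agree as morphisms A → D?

Along f;g (path 1):
  e0=⟨1,0⟩ f→⟨1,2⟩ g→⟨2,3,4⟩
  e1=⟨0,1⟩ f→⟨3,3⟩ g→⟨1,1,1⟩
  ⟦path⟧₁ = [2 1; 3 1; 4 1]
Along h;k (path 2):
  e0=⟨1,0⟩ h→⟨4,4⟩ k→⟨2,3,4⟩
  e1=⟨0,1⟩ h→⟨2,3⟩ k→⟨1,1,1⟩
  ⟦path⟧₂ = [2 1; 3 1; 4 1]
Equal? YES — commutes

Answer: COMMUTES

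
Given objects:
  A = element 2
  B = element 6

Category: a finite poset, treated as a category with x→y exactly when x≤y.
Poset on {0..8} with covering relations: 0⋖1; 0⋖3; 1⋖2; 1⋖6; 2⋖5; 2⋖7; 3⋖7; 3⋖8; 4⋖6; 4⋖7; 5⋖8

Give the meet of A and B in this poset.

Answer: A∧B = 1

Derivation:
{x : x<=A ∧ x<=B} = {0,1}  (A=2, B=6)
  0 <= 1
  1 <= 1
glb = 1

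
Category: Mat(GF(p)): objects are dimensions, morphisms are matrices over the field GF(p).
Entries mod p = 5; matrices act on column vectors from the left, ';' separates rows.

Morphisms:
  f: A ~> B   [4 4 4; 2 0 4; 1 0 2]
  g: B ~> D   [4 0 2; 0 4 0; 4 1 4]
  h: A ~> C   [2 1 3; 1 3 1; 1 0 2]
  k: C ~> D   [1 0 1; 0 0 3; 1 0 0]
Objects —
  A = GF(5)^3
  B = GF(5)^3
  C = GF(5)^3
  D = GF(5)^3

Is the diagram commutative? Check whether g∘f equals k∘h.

Answer: COMMUTES

Work:
1) trace f;g:
  e0=⟨1,0,0⟩ f~>⟨4,2,1⟩ g~>⟨3,3,2⟩
  e1=⟨0,1,0⟩ f~>⟨4,0,0⟩ g~>⟨1,0,1⟩
  e2=⟨0,0,1⟩ f~>⟨4,4,2⟩ g~>⟨0,1,3⟩
  result₁ = [3 1 0; 3 0 1; 2 1 3]
2) trace h;k:
  e0=⟨1,0,0⟩ h~>⟨2,1,1⟩ k~>⟨3,3,2⟩
  e1=⟨0,1,0⟩ h~>⟨1,3,0⟩ k~>⟨1,0,1⟩
  e2=⟨0,0,1⟩ h~>⟨3,1,2⟩ k~>⟨0,1,3⟩
  result₂ = [3 1 0; 3 0 1; 2 1 3]
Equal? same morphism ✓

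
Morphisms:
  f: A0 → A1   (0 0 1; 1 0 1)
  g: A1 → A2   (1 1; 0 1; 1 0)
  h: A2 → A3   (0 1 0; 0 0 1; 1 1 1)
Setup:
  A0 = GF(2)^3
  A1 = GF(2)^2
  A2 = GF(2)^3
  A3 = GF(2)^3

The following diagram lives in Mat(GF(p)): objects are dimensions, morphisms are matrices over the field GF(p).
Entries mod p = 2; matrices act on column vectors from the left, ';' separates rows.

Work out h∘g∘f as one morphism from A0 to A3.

Answer: (1 0 1; 0 0 1; 0 0 0)

Work:
  e0=(1,0,0) f→(0,1) g→(1,1,0) h→(1,0,0)
  e1=(0,1,0) f→(0,0) g→(0,0,0) h→(0,0,0)
  e2=(0,0,1) f→(1,1) g→(0,1,1) h→(1,1,0)
composite: (1 0 1; 0 0 1; 0 0 0)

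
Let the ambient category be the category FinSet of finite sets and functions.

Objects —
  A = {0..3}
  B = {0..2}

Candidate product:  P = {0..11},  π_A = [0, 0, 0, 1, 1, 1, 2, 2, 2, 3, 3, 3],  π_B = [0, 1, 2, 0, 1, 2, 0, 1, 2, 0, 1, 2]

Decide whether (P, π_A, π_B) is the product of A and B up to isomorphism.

Answer: VALID PRODUCT

Derivation:
|A|·|B| = 4·3 = 12;  |P| = 12
Check the pairing map k ↦ (π_A(k), π_B(k)):
  0 -> (0,0)
  1 -> (0,1)
  2 -> (0,2)
  3 -> (1,0)
  4 -> (1,1)
  5 -> (1,2)
  6 -> (2,0)
  7 -> (2,1)
  8 -> (2,2)
  9 -> (3,0)
  10 -> (3,1)
  11 -> (3,2)
distinct pairs in image: 12 / 12 needed
  → bijection onto A×B; projections well-typed.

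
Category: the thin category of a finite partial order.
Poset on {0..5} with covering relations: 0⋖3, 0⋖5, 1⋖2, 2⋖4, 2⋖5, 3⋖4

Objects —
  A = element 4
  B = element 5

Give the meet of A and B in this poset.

Answer: NO MEET EXISTS

Work:
Common predecessors of 4,5: {0,1,2}
  maximal lower bounds 0 and 2 are incomparable: neither 0<=2 nor 2<=0
→ no greatest lower bound exists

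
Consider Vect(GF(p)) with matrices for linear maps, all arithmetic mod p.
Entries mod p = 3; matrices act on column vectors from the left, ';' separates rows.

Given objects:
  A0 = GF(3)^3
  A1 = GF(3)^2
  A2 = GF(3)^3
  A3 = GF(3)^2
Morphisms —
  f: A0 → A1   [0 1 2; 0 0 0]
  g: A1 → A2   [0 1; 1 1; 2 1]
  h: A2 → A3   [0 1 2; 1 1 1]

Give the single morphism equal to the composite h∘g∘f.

  e0=[1,0,0] f→[0,0] g→[0,0,0] h→[0,0]
  e1=[0,1,0] f→[1,0] g→[0,1,2] h→[2,0]
  e2=[0,0,1] f→[2,0] g→[0,2,1] h→[1,0]
composite: [0 2 1; 0 0 0]

Answer: [0 2 1; 0 0 0]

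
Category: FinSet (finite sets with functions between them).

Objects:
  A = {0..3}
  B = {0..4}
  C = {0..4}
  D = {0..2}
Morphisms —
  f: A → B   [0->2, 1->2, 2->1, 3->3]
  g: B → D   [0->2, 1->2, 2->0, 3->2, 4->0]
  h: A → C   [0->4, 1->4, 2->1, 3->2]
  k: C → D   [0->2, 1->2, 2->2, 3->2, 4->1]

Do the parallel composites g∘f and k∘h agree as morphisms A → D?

Answer: DOES NOT COMMUTE

Work:
1) trace f;g:
  0 f→2 g→0
  1 f→2 g→0
  2 f→1 g→2
  3 f→3 g→2
  ⟦path⟧₁ = [0->0, 1->0, 2->2, 3->2]
2) trace h;k:
  0 h→4 k→1
  1 h→4 k→1
  2 h→1 k→2
  3 h→2 k→2
  ⟦path⟧₂ = [0->1, 1->1, 2->2, 3->2]
Equal? distinct morphisms ✗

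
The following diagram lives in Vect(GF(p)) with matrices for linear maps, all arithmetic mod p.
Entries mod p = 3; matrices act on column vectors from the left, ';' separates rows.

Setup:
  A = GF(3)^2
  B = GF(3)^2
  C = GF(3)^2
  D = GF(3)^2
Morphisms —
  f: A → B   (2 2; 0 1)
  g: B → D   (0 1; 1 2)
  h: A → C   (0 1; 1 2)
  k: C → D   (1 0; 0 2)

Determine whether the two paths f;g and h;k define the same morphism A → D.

Answer: COMMUTES

Trace:
Along f;g (path 1):
  e0=[1,0] f→[2,0] g→[0,2]
  e1=[0,1] f→[2,1] g→[1,1]
  result₁ = (0 1; 2 1)
Along h;k (path 2):
  e0=[1,0] h→[0,1] k→[0,2]
  e1=[0,1] h→[1,2] k→[1,1]
  result₂ = (0 1; 2 1)
Equal? equal; square commutes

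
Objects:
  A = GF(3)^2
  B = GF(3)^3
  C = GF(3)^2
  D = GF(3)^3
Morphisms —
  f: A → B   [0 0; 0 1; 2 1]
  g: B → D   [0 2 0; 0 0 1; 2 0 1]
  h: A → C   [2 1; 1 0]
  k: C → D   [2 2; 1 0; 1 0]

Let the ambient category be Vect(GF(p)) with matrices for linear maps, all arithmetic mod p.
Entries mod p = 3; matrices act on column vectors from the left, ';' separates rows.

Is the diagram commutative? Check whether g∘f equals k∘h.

Answer: COMMUTES

Trace:
Path 1 = f;g:
  e0=(1,0) f→(0,0,2) g→(0,2,2)
  e1=(0,1) f→(0,1,1) g→(2,1,1)
  result₁ = [0 2; 2 1; 2 1]
Path 2 = h;k:
  e0=(1,0) h→(2,1) k→(0,2,2)
  e1=(0,1) h→(1,0) k→(2,1,1)
  result₂ = [0 2; 2 1; 2 1]
Equal? equal; square commutes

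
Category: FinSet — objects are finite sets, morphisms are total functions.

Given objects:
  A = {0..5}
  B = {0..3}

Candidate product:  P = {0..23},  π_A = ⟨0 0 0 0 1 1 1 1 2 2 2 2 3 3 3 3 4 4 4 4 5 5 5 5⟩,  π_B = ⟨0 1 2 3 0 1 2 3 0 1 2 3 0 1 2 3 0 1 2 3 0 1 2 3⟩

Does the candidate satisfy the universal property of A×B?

|A|·|B| = 6·4 = 24;  |P| = 24
Check the pairing map k ↦ (π_A(k), π_B(k)):
  0 : (0,0)
  1 : (0,1)
  2 : (0,2)
  3 : (0,3)
  4 : (1,0)
  5 : (1,1)
  6 : (1,2)
  7 : (1,3)
  8 : (2,0)
  9 : (2,1)
  10 : (2,2)
  11 : (2,3)
  12 : (3,0)
  13 : (3,1)
  14 : (3,2)
  15 : (3,3)
  16 : (4,0)
  17 : (4,1)
  18 : (4,2)
  19 : (4,3)
  20 : (5,0)
  21 : (5,1)
  22 : (5,2)
  23 : (5,3)
distinct pairs in image: 24 / 24 needed
  → bijection onto A×B; projections well-typed.

Answer: VALID PRODUCT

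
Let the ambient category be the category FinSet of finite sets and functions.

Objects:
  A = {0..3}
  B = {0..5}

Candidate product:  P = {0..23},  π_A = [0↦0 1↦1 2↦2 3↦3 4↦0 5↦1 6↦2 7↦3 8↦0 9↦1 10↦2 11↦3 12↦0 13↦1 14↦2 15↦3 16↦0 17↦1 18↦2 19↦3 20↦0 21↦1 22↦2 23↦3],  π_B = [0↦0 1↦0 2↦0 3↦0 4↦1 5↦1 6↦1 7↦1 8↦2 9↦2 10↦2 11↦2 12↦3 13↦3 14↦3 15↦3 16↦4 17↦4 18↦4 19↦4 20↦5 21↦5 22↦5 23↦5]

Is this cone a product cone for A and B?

|A|·|B| = 4·6 = 24;  |P| = 24
Check the pairing map k ↦ (π_A(k), π_B(k)):
  0 ↦ (0,0)
  1 ↦ (1,0)
  2 ↦ (2,0)
  3 ↦ (3,0)
  4 ↦ (0,1)
  5 ↦ (1,1)
  6 ↦ (2,1)
  7 ↦ (3,1)
  8 ↦ (0,2)
  9 ↦ (1,2)
  10 ↦ (2,2)
  11 ↦ (3,2)
  12 ↦ (0,3)
  13 ↦ (1,3)
  14 ↦ (2,3)
  15 ↦ (3,3)
  16 ↦ (0,4)
  17 ↦ (1,4)
  18 ↦ (2,4)
  19 ↦ (3,4)
  20 ↦ (0,5)
  21 ↦ (1,5)
  22 ↦ (2,5)
  23 ↦ (3,5)
distinct pairs in image: 24 / 24 needed
  → bijection onto A×B; projections well-typed.

Answer: VALID PRODUCT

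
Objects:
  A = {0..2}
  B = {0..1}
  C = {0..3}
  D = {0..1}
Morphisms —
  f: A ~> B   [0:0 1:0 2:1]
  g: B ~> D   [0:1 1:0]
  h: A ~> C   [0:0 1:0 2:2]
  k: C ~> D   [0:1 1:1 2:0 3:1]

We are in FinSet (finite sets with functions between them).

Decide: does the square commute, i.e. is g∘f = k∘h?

Along f;g (path 1):
  0 f~>0 g~>1
  1 f~>0 g~>1
  2 f~>1 g~>0
  result₁ = [0:1 1:1 2:0]
Along h;k (path 2):
  0 h~>0 k~>1
  1 h~>0 k~>1
  2 h~>2 k~>0
  result₂ = [0:1 1:1 2:0]
Equal? same morphism ✓

Answer: COMMUTES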